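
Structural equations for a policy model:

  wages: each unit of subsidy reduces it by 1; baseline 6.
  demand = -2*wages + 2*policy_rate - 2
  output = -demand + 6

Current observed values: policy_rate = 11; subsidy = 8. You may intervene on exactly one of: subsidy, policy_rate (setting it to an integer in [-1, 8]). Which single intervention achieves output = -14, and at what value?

set subsidy = 6

Intervening on subsidy: with other inputs at their observed values, output = -2*subsidy - 2. Solving for -14 gives subsidy = 6, within [-1, 8].
Intervening on policy_rate: output = -2*policy_rate + 4. Reaching -14 requires policy_rate = 9, outside [-1, 8].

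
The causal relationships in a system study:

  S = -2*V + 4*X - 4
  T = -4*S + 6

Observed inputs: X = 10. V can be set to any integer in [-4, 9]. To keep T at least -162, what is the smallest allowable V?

Substituting into the S equation gives S = -2*V + 36.
Substituting into the T equation gives T = 8*V - 138.
Require 8*V - 138 ≥ -162, so V ≥ -3.
The smallest integer in [-4, 9] satisfying this is -3.

V = -3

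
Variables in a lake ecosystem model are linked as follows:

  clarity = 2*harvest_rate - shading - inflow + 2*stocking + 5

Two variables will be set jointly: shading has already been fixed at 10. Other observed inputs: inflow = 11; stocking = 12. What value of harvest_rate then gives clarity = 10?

With shading held at 10:
Substituting into the clarity equation gives clarity = 2*harvest_rate + 8.
Solve 2*harvest_rate + 8 = 10: harvest_rate = (10 - 8) / 2 = 1.

harvest_rate = 1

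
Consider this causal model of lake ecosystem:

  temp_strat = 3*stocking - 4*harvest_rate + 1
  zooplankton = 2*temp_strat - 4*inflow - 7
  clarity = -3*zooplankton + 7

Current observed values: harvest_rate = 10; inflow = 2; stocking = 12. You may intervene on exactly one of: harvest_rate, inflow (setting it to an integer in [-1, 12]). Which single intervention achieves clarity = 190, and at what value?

Intervening on harvest_rate: clarity = 24*harvest_rate - 170. Reaching 190 requires harvest_rate = 15, outside [-1, 12].
Intervening on inflow: with other inputs at their observed values, clarity = 12*inflow + 46. Solving for 190 gives inflow = 12, within [-1, 12].

set inflow = 12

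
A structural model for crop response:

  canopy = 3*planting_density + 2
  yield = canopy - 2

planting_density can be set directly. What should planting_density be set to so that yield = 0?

planting_density = 0

Substituting into the yield equation gives yield = 3*planting_density.
Solve 3*planting_density = 0: planting_density = 0 / 3 = 0.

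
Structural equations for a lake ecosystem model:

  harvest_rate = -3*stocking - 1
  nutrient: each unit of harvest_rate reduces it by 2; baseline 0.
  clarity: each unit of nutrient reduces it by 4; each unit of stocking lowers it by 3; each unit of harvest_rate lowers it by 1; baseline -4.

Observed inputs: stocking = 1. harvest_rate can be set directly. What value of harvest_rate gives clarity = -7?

harvest_rate = 0

Intervening on harvest_rate fixes its value directly, overriding its dependence on stocking.
Substituting into the clarity equation gives clarity = 7*harvest_rate - 7.
Solve 7*harvest_rate - 7 = -7: harvest_rate = (-7 + 7) / 7 = 0.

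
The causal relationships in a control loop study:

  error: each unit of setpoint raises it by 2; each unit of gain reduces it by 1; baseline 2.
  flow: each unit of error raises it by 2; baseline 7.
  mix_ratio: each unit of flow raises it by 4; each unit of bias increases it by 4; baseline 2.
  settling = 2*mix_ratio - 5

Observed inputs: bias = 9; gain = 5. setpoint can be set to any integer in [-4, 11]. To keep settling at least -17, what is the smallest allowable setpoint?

Substituting into the error equation gives error = 2*setpoint - 3.
Substituting into the flow equation gives flow = 4*setpoint + 1.
Substituting into the mix_ratio equation gives mix_ratio = 16*setpoint + 42.
settling becomes 32*setpoint + 79.
Require 32*setpoint + 79 ≥ -17, so setpoint ≥ -3.
The smallest integer in [-4, 11] satisfying this is -3.

setpoint = -3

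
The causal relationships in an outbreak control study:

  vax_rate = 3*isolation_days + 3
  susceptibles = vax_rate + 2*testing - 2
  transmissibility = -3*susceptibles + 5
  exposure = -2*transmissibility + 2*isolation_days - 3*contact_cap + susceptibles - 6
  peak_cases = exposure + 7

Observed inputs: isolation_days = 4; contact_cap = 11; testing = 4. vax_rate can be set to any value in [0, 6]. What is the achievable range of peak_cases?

8 to 50

Intervening on vax_rate fixes its value directly, overriding its dependence on isolation_days.
Substituting into the susceptibles equation gives susceptibles = vax_rate + 6.
transmissibility becomes -3*vax_rate - 13.
Substituting into the exposure equation gives exposure = 7*vax_rate + 1.
This gives peak_cases = 7*vax_rate + 8.
Linear in vax_rate, so extremes are at the endpoints: vax_rate = 0 gives peak_cases = 8; vax_rate = 6 gives peak_cases = 50.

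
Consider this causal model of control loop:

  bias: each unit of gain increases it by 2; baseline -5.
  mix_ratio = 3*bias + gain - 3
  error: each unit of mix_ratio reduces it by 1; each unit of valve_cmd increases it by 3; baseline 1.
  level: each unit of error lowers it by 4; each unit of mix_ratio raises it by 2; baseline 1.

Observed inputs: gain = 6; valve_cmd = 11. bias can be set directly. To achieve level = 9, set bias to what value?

bias = 7

Intervening on bias fixes its value directly, overriding its dependence on gain.
Substituting into the mix_ratio equation gives mix_ratio = 3*bias + 3.
Substituting into the error equation gives error = -3*bias + 31.
So level = 18*bias - 117.
Solve 18*bias - 117 = 9: bias = (9 + 117) / 18 = 7.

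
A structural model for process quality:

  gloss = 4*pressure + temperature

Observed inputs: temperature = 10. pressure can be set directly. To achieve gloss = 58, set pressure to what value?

Substituting into the gloss equation gives gloss = 4*pressure + 10.
Solve 4*pressure + 10 = 58: pressure = (58 - 10) / 4 = 12.

pressure = 12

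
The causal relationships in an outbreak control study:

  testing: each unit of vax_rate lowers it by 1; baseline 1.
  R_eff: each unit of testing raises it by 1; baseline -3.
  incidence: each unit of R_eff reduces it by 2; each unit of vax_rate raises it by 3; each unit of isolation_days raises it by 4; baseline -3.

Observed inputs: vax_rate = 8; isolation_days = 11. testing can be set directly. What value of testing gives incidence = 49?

Intervening on testing fixes its value directly, overriding its dependence on vax_rate.
Substituting into the incidence equation gives incidence = -2*testing + 71.
Solve -2*testing + 71 = 49: testing = (49 - 71) / -2 = 11.

testing = 11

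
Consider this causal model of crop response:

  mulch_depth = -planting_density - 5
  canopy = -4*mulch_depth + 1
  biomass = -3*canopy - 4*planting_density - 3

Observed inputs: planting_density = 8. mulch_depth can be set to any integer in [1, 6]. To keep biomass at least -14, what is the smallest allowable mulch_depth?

mulch_depth = 2

Intervening on mulch_depth fixes its value directly, overriding its dependence on planting_density.
Substituting into the biomass equation gives biomass = 12*mulch_depth - 38.
Require 12*mulch_depth - 38 ≥ -14, so mulch_depth ≥ 2.
The smallest integer in [1, 6] satisfying this is 2.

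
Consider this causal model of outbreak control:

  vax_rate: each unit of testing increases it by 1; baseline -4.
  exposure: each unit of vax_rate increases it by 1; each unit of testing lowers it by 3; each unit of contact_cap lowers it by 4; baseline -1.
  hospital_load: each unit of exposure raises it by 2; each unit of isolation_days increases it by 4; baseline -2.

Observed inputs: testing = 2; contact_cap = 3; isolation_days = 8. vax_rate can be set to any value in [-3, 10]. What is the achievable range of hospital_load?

Intervening on vax_rate fixes its value directly, overriding its dependence on testing.
Substituting into the exposure equation gives exposure = vax_rate - 19.
Substituting into the hospital_load equation gives hospital_load = 2*vax_rate - 8.
Linear in vax_rate, so extremes are at the endpoints: vax_rate = -3 gives hospital_load = -14; vax_rate = 10 gives hospital_load = 12.

-14 to 12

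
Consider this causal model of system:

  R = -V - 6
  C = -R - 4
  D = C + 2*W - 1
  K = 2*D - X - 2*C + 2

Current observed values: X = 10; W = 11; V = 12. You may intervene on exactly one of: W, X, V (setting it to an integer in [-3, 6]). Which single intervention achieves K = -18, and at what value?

Intervening on W: with other inputs at their observed values, K = 4*W - 10. Solving for -18 gives W = -2, within [-3, 6].
Intervening on X: K = -X + 44. Reaching -18 requires X = 62, outside [-3, 6].
Intervening on V: the paths from V to K cancel (net effect zero), leaving K = 34; -18 is unreachable this way.

set W = -2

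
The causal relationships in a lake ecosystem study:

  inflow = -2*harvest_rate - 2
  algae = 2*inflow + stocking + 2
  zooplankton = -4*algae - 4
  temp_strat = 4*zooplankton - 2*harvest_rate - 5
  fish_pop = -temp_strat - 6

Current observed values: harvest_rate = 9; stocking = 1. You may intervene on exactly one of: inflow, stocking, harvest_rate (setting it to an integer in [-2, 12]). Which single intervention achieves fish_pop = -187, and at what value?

Intervening on inflow: fish_pop = 32*inflow + 81. Reaching -187 requires inflow = -67/8, not an integer.
Intervening on stocking: fish_pop = 16*stocking - 575. Reaching -187 requires stocking = 97/4, not an integer.
Intervening on harvest_rate: with other inputs at their observed values, fish_pop = -62*harvest_rate - 1. Solving for -187 gives harvest_rate = 3, within [-2, 12].

set harvest_rate = 3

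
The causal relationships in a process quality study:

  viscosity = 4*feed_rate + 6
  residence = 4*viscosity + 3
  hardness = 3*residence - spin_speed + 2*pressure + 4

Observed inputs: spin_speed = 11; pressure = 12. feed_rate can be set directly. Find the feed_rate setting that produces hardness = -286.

feed_rate = -8

Substituting into the residence equation gives residence = 16*feed_rate + 27.
Substituting into the hardness equation gives hardness = 48*feed_rate + 98.
Solve 48*feed_rate + 98 = -286: feed_rate = (-286 - 98) / 48 = -8.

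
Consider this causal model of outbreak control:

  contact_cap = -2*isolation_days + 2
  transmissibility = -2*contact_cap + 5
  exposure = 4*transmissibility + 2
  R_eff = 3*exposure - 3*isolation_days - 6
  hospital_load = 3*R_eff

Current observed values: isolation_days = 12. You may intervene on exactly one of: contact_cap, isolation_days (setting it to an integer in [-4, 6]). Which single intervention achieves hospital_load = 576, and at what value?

Intervening on contact_cap: hospital_load = -72*contact_cap + 72. Reaching 576 requires contact_cap = -7, outside [-4, 6].
Intervening on isolation_days: with other inputs at their observed values, hospital_load = 135*isolation_days + 36. Solving for 576 gives isolation_days = 4, within [-4, 6].

set isolation_days = 4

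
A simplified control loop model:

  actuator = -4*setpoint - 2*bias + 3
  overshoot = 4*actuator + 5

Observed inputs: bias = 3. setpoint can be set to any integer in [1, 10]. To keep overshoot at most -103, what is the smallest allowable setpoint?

setpoint = 6

Substituting into the actuator equation gives actuator = -4*setpoint - 3.
Substituting into the overshoot equation gives overshoot = -16*setpoint - 7.
Require -16*setpoint - 7 ≤ -103, so setpoint ≥ 6.
The smallest integer in [1, 10] satisfying this is 6.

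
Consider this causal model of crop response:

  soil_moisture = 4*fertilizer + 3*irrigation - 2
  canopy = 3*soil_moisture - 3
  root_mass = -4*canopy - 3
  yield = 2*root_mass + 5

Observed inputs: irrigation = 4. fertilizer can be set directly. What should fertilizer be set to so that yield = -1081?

fertilizer = 9

Substituting into the soil_moisture equation gives soil_moisture = 4*fertilizer + 10.
Substituting into the canopy equation gives canopy = 12*fertilizer + 27.
Substituting into the root_mass equation gives root_mass = -48*fertilizer - 111.
This gives yield = -96*fertilizer - 217.
Solve -96*fertilizer - 217 = -1081: fertilizer = (-1081 + 217) / -96 = 9.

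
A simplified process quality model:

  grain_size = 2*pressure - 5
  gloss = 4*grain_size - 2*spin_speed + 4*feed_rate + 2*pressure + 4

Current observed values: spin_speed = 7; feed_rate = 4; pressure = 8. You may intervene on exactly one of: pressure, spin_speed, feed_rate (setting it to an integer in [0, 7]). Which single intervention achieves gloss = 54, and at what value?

set feed_rate = 1

Intervening on pressure: gloss = 10*pressure - 14. Reaching 54 requires pressure = 34/5, not an integer.
Intervening on spin_speed: gloss = -2*spin_speed + 80. Reaching 54 requires spin_speed = 13, outside [0, 7].
Intervening on feed_rate: with other inputs at their observed values, gloss = 4*feed_rate + 50. Solving for 54 gives feed_rate = 1, within [0, 7].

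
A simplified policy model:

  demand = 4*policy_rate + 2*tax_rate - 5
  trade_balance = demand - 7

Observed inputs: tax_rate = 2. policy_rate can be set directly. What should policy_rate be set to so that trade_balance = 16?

Substituting into the demand equation gives demand = 4*policy_rate - 1.
Substituting into the trade_balance equation gives trade_balance = 4*policy_rate - 8.
Solve 4*policy_rate - 8 = 16: policy_rate = (16 + 8) / 4 = 6.

policy_rate = 6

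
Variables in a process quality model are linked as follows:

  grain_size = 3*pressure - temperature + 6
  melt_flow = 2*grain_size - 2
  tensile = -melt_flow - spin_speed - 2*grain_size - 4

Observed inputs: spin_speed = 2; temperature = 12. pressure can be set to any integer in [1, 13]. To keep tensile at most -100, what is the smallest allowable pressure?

pressure = 10

Substituting into the grain_size equation gives grain_size = 3*pressure - 6.
melt_flow becomes 6*pressure - 14.
Substituting into the tensile equation gives tensile = -12*pressure + 20.
Require -12*pressure + 20 ≤ -100, so pressure ≥ 10.
The smallest integer in [1, 13] satisfying this is 10.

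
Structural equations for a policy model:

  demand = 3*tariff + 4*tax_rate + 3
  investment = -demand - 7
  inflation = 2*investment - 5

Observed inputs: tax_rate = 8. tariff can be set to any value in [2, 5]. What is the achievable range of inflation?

Substituting into the demand equation gives demand = 3*tariff + 35.
Substituting into the investment equation gives investment = -3*tariff - 42.
inflation becomes -6*tariff - 89.
Linear in tariff, so extremes are at the endpoints: tariff = 2 gives inflation = -101; tariff = 5 gives inflation = -119.

-119 to -101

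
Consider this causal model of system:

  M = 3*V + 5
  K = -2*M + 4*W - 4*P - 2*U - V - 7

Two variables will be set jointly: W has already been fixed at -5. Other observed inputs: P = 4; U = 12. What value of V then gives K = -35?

V = -6

With W held at -5:
Substituting into the K equation gives K = -7*V - 77.
Solve -7*V - 77 = -35: V = (-35 + 77) / -7 = -6.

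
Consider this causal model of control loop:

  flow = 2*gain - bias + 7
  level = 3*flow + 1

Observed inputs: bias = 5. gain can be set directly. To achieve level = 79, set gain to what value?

gain = 12

Substituting into the flow equation gives flow = 2*gain + 2.
This gives level = 6*gain + 7.
Solve 6*gain + 7 = 79: gain = (79 - 7) / 6 = 12.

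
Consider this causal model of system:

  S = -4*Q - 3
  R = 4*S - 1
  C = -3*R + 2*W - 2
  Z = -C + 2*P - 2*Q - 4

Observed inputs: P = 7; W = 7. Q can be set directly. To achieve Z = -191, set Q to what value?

Substituting into the R equation gives R = -16*Q - 13.
So C = 48*Q + 51.
Substituting into the Z equation gives Z = -50*Q - 41.
Solve -50*Q - 41 = -191: Q = (-191 + 41) / -50 = 3.

Q = 3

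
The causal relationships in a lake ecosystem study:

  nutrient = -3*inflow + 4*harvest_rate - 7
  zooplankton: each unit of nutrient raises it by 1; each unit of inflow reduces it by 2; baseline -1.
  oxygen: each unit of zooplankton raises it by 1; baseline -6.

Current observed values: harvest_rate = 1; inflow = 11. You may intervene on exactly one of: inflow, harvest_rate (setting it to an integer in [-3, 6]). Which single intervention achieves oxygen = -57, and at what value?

set harvest_rate = 3

Intervening on inflow: oxygen = -5*inflow - 10. Reaching -57 requires inflow = 47/5, not an integer.
Intervening on harvest_rate: with other inputs at their observed values, oxygen = 4*harvest_rate - 69. Solving for -57 gives harvest_rate = 3, within [-3, 6].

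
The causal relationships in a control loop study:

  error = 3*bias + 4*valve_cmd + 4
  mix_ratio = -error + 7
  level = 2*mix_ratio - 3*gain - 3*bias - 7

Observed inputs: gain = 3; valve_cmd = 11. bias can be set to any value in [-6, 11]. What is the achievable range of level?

-197 to -44

Substituting into the error equation gives error = 3*bias + 48.
mix_ratio becomes -3*bias - 41.
Substituting into the level equation gives level = -9*bias - 98.
Linear in bias, so extremes are at the endpoints: bias = -6 gives level = -44; bias = 11 gives level = -197.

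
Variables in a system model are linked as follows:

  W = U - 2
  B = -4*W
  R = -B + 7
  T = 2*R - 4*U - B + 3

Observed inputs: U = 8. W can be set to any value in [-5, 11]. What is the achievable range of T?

-75 to 117

Intervening on W fixes its value directly, overriding its dependence on U.
Substituting into the R equation gives R = 4*W + 7.
T becomes 12*W - 15.
Linear in W, so extremes are at the endpoints: W = -5 gives T = -75; W = 11 gives T = 117.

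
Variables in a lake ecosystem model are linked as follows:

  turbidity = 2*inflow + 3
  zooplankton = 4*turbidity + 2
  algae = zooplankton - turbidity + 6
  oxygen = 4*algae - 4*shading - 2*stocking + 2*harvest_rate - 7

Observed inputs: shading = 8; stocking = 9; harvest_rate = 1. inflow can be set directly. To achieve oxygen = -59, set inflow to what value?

inflow = -3

Substituting into the zooplankton equation gives zooplankton = 8*inflow + 14.
Substituting into the algae equation gives algae = 6*inflow + 17.
This gives oxygen = 24*inflow + 13.
Solve 24*inflow + 13 = -59: inflow = (-59 - 13) / 24 = -3.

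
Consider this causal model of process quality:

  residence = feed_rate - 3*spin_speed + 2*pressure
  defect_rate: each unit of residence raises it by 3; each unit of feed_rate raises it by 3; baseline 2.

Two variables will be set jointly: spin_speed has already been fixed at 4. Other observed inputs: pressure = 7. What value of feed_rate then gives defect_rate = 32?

With spin_speed held at 4:
Substituting into the residence equation gives residence = feed_rate + 2.
This gives defect_rate = 6*feed_rate + 8.
Solve 6*feed_rate + 8 = 32: feed_rate = (32 - 8) / 6 = 4.

feed_rate = 4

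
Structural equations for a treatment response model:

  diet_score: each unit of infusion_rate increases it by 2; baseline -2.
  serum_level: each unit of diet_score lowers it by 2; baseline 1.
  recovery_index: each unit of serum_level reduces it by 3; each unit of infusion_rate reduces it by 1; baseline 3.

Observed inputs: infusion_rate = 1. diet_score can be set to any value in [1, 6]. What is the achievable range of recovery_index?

Intervening on diet_score fixes its value directly, overriding its dependence on infusion_rate.
Substituting into the recovery_index equation gives recovery_index = 6*diet_score - 1.
Linear in diet_score, so extremes are at the endpoints: diet_score = 1 gives recovery_index = 5; diet_score = 6 gives recovery_index = 35.

5 to 35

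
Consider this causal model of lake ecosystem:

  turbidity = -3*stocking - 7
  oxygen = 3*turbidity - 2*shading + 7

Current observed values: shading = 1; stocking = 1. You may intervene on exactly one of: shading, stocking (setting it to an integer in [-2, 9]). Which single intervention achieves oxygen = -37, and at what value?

Intervening on shading: with other inputs at their observed values, oxygen = -2*shading - 23. Solving for -37 gives shading = 7, within [-2, 9].
Intervening on stocking: oxygen = -9*stocking - 16. Reaching -37 requires stocking = 7/3, not an integer.

set shading = 7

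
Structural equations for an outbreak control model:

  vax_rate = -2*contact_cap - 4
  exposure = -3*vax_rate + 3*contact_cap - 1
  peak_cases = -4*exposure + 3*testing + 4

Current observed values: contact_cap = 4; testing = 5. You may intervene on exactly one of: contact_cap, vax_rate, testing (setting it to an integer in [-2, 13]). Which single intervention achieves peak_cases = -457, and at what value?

set contact_cap = 12

Intervening on contact_cap: with other inputs at their observed values, peak_cases = -36*contact_cap - 25. Solving for -457 gives contact_cap = 12, within [-2, 13].
Intervening on vax_rate: peak_cases = 12*vax_rate - 25. Reaching -457 requires vax_rate = -36, outside [-2, 13].
Intervening on testing: peak_cases = 3*testing - 184. Reaching -457 requires testing = -91, outside [-2, 13].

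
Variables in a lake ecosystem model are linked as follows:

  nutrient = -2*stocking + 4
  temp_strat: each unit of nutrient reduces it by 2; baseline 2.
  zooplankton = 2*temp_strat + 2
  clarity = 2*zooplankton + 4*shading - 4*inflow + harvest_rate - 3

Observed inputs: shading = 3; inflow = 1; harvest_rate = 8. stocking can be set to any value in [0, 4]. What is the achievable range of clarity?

Substituting into the temp_strat equation gives temp_strat = 4*stocking - 6.
Substituting into the zooplankton equation gives zooplankton = 8*stocking - 10.
clarity becomes 16*stocking - 7.
Linear in stocking, so extremes are at the endpoints: stocking = 0 gives clarity = -7; stocking = 4 gives clarity = 57.

-7 to 57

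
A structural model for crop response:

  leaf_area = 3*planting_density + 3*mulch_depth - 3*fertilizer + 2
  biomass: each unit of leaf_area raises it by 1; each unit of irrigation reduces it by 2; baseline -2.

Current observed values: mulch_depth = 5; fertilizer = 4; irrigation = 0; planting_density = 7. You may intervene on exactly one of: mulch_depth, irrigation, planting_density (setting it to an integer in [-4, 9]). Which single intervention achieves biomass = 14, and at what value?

Intervening on mulch_depth: biomass = 3*mulch_depth + 9. Reaching 14 requires mulch_depth = 5/3, not an integer.
Intervening on irrigation: with other inputs at their observed values, biomass = -2*irrigation + 24. Solving for 14 gives irrigation = 5, within [-4, 9].
Intervening on planting_density: biomass = 3*planting_density + 3. Reaching 14 requires planting_density = 11/3, not an integer.

set irrigation = 5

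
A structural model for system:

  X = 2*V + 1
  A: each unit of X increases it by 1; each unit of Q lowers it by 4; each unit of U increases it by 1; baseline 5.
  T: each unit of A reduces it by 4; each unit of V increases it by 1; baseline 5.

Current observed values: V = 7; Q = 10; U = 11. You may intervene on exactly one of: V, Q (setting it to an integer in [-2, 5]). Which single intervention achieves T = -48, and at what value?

set Q = 4

Intervening on V: T = -7*V + 97. Reaching -48 requires V = 145/7, not an integer.
Intervening on Q: with other inputs at their observed values, T = 16*Q - 112. Solving for -48 gives Q = 4, within [-2, 5].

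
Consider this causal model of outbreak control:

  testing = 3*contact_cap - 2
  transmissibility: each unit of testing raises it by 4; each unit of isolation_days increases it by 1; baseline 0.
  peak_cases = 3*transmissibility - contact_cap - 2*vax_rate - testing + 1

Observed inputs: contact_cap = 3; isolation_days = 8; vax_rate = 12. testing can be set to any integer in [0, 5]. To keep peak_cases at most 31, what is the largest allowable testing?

testing = 3

Intervening on testing fixes its value directly, overriding its dependence on contact_cap.
Substituting into the transmissibility equation gives transmissibility = 4*testing + 8.
Substituting into the peak_cases equation gives peak_cases = 11*testing - 2.
Require 11*testing - 2 ≤ 31, so testing ≤ 3.
The largest integer in [0, 5] satisfying this is 3.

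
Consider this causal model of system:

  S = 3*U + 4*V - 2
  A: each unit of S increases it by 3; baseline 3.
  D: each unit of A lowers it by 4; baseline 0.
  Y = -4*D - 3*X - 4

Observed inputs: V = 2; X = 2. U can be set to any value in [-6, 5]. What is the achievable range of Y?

Substituting into the S equation gives S = 3*U + 6.
So A = 9*U + 21.
Substituting into the D equation gives D = -36*U - 84.
This gives Y = 144*U + 326.
Linear in U, so extremes are at the endpoints: U = -6 gives Y = -538; U = 5 gives Y = 1046.

-538 to 1046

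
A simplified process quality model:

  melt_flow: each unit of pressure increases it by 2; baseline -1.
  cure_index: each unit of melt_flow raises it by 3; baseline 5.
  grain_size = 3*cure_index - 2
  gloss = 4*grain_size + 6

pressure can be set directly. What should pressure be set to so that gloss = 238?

pressure = 3

Substituting into the cure_index equation gives cure_index = 6*pressure + 2.
Substituting into the grain_size equation gives grain_size = 18*pressure + 4.
This gives gloss = 72*pressure + 22.
Solve 72*pressure + 22 = 238: pressure = (238 - 22) / 72 = 3.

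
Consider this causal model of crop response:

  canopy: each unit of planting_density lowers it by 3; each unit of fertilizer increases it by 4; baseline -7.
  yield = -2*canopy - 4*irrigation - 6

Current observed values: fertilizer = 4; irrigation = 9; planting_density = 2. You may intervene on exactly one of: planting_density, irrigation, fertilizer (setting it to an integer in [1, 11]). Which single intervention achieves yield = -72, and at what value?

Intervening on planting_density: yield = 6*planting_density - 60. Reaching -72 requires planting_density = -2, outside [1, 11].
Intervening on irrigation: yield = -4*irrigation - 12. Reaching -72 requires irrigation = 15, outside [1, 11].
Intervening on fertilizer: with other inputs at their observed values, yield = -8*fertilizer - 16. Solving for -72 gives fertilizer = 7, within [1, 11].

set fertilizer = 7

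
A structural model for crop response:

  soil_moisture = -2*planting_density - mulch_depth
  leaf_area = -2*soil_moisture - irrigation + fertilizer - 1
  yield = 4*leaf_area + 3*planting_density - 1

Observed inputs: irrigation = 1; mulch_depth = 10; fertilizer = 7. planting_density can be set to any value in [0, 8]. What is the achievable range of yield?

99 to 251

Substituting into the soil_moisture equation gives soil_moisture = -2*planting_density - 10.
This gives leaf_area = 4*planting_density + 25.
Substituting into the yield equation gives yield = 19*planting_density + 99.
Linear in planting_density, so extremes are at the endpoints: planting_density = 0 gives yield = 99; planting_density = 8 gives yield = 251.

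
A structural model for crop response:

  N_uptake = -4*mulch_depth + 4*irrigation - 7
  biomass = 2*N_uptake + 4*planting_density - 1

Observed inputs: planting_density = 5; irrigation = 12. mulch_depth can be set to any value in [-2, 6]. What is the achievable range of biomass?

53 to 117

Substituting into the N_uptake equation gives N_uptake = -4*mulch_depth + 41.
This gives biomass = -8*mulch_depth + 101.
Linear in mulch_depth, so extremes are at the endpoints: mulch_depth = -2 gives biomass = 117; mulch_depth = 6 gives biomass = 53.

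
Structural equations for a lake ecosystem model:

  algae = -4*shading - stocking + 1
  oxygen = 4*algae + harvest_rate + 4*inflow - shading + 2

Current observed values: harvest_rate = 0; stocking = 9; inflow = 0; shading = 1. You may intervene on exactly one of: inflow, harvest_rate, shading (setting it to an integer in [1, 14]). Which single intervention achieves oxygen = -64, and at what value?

Intervening on inflow: oxygen = 4*inflow - 47. Reaching -64 requires inflow = -17/4, not an integer.
Intervening on harvest_rate: oxygen = harvest_rate - 47. Reaching -64 requires harvest_rate = -17, outside [1, 14].
Intervening on shading: with other inputs at their observed values, oxygen = -17*shading - 30. Solving for -64 gives shading = 2, within [1, 14].

set shading = 2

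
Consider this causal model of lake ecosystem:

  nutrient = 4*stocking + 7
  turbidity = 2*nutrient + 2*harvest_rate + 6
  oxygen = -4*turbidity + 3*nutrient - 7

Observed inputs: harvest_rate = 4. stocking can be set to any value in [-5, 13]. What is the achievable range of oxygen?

Substituting into the turbidity equation gives turbidity = 8*stocking + 28.
This gives oxygen = -20*stocking - 98.
Linear in stocking, so extremes are at the endpoints: stocking = -5 gives oxygen = 2; stocking = 13 gives oxygen = -358.

-358 to 2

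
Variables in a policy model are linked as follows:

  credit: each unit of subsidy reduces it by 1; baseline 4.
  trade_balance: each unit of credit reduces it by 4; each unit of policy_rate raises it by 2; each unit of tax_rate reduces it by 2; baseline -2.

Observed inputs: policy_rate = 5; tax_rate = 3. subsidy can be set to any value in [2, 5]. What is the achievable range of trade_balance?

Substituting into the trade_balance equation gives trade_balance = 4*subsidy - 14.
Linear in subsidy, so extremes are at the endpoints: subsidy = 2 gives trade_balance = -6; subsidy = 5 gives trade_balance = 6.

-6 to 6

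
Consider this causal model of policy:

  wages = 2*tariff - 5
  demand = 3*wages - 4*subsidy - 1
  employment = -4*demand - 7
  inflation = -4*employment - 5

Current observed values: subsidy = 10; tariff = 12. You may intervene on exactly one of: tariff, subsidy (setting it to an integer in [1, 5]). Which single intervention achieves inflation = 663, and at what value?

set subsidy = 4

Intervening on tariff: inflation = 96*tariff - 873. Reaching 663 requires tariff = 16, outside [1, 5].
Intervening on subsidy: with other inputs at their observed values, inflation = -64*subsidy + 919. Solving for 663 gives subsidy = 4, within [1, 5].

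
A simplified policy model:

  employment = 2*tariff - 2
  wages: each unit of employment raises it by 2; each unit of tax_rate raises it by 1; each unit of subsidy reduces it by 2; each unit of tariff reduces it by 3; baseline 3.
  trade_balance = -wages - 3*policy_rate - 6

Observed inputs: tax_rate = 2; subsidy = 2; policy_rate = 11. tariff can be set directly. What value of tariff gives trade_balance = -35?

tariff = -1

Substituting into the wages equation gives wages = tariff - 3.
Substituting into the trade_balance equation gives trade_balance = -tariff - 36.
Solve -tariff - 36 = -35: tariff = (-35 + 36) / -1 = -1.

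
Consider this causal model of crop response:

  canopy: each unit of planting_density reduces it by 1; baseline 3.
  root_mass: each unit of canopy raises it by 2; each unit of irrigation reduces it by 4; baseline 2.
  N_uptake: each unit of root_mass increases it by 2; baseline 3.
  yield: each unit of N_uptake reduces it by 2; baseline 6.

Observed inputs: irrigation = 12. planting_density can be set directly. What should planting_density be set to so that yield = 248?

Substituting into the root_mass equation gives root_mass = -2*planting_density - 40.
So N_uptake = -4*planting_density - 77.
Substituting into the yield equation gives yield = 8*planting_density + 160.
Solve 8*planting_density + 160 = 248: planting_density = (248 - 160) / 8 = 11.

planting_density = 11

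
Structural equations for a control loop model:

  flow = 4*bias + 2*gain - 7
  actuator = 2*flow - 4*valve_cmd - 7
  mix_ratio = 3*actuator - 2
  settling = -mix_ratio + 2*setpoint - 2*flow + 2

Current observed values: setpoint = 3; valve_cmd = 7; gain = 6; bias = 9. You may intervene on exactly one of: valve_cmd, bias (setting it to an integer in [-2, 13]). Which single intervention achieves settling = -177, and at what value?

set valve_cmd = 10

Intervening on valve_cmd: with other inputs at their observed values, settling = 12*valve_cmd - 297. Solving for -177 gives valve_cmd = 10, within [-2, 13].
Intervening on bias: settling = -32*bias + 75. Reaching -177 requires bias = 63/8, not an integer.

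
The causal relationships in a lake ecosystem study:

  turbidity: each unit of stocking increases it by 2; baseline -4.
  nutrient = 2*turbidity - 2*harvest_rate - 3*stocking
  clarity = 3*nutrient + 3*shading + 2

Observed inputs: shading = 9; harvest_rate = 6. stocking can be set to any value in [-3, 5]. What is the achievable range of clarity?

Substituting into the nutrient equation gives nutrient = stocking - 20.
This gives clarity = 3*stocking - 31.
Linear in stocking, so extremes are at the endpoints: stocking = -3 gives clarity = -40; stocking = 5 gives clarity = -16.

-40 to -16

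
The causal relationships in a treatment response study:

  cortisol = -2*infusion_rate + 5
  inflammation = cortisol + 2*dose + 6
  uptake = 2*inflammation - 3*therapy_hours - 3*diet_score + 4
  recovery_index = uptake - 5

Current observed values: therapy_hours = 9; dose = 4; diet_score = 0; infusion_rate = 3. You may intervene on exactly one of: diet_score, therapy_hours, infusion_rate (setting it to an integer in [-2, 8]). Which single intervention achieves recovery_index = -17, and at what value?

set diet_score = 5

Intervening on diet_score: with other inputs at their observed values, recovery_index = -3*diet_score - 2. Solving for -17 gives diet_score = 5, within [-2, 8].
Intervening on therapy_hours: recovery_index = -3*therapy_hours + 25. Reaching -17 requires therapy_hours = 14, outside [-2, 8].
Intervening on infusion_rate: recovery_index = -4*infusion_rate + 10. Reaching -17 requires infusion_rate = 27/4, not an integer.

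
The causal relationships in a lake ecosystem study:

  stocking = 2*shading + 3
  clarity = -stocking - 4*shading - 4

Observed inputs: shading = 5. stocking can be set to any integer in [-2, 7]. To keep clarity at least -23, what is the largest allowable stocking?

stocking = -1

Intervening on stocking fixes its value directly, overriding its dependence on shading.
Substituting into the clarity equation gives clarity = -stocking - 24.
Require -stocking - 24 ≥ -23, so stocking ≤ -1.
The largest integer in [-2, 7] satisfying this is -1.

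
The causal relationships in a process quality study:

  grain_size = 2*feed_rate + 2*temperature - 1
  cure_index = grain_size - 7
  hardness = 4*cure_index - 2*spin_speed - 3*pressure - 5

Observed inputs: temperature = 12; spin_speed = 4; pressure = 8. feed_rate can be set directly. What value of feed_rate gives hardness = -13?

feed_rate = -5

Substituting into the grain_size equation gives grain_size = 2*feed_rate + 23.
This gives cure_index = 2*feed_rate + 16.
Substituting into the hardness equation gives hardness = 8*feed_rate + 27.
Solve 8*feed_rate + 27 = -13: feed_rate = (-13 - 27) / 8 = -5.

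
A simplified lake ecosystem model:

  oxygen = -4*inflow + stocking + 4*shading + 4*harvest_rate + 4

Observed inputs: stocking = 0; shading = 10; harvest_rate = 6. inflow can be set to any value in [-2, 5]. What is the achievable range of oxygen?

48 to 76

Substituting into the oxygen equation gives oxygen = -4*inflow + 68.
Linear in inflow, so extremes are at the endpoints: inflow = -2 gives oxygen = 76; inflow = 5 gives oxygen = 48.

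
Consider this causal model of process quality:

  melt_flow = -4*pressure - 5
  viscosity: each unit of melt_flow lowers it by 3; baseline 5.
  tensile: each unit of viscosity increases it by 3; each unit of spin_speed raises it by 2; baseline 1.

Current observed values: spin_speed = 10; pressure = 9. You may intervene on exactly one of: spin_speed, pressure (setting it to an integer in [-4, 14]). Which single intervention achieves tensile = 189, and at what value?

set pressure = 3

Intervening on spin_speed: tensile = 2*spin_speed + 385. Reaching 189 requires spin_speed = -98, outside [-4, 14].
Intervening on pressure: with other inputs at their observed values, tensile = 36*pressure + 81. Solving for 189 gives pressure = 3, within [-4, 14].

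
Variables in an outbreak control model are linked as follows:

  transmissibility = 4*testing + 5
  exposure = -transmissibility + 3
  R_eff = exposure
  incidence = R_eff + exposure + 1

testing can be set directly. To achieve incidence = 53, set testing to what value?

testing = -7

Substituting into the exposure equation gives exposure = -4*testing - 2.
So R_eff = -4*testing - 2.
Substituting into the incidence equation gives incidence = -8*testing - 3.
Solve -8*testing - 3 = 53: testing = (53 + 3) / -8 = -7.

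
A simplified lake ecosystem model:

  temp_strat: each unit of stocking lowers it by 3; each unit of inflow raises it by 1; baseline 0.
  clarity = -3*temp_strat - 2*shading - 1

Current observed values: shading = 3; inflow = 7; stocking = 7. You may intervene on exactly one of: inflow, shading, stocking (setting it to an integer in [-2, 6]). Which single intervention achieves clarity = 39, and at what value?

set shading = 1

Intervening on inflow: clarity = -3*inflow + 56. Reaching 39 requires inflow = 17/3, not an integer.
Intervening on shading: with other inputs at their observed values, clarity = -2*shading + 41. Solving for 39 gives shading = 1, within [-2, 6].
Intervening on stocking: clarity = 9*stocking - 28. Reaching 39 requires stocking = 67/9, not an integer.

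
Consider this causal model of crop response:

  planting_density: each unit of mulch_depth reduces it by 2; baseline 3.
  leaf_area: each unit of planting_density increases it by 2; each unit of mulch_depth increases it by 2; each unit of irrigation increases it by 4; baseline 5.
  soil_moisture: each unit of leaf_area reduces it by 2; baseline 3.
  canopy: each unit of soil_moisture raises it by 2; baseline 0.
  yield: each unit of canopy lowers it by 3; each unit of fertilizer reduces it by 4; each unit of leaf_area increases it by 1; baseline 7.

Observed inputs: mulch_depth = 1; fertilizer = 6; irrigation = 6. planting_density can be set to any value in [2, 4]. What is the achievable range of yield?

Intervening on planting_density fixes its value directly, overriding its dependence on mulch_depth.
Substituting into the leaf_area equation gives leaf_area = 2*planting_density + 31.
This gives soil_moisture = -4*planting_density - 59.
So canopy = -8*planting_density - 118.
Substituting into the yield equation gives yield = 26*planting_density + 368.
Linear in planting_density, so extremes are at the endpoints: planting_density = 2 gives yield = 420; planting_density = 4 gives yield = 472.

420 to 472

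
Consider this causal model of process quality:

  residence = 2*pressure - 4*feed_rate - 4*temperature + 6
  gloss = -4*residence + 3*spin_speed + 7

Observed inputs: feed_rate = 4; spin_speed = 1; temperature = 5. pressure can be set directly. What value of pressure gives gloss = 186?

pressure = -7

Substituting into the residence equation gives residence = 2*pressure - 30.
So gloss = -8*pressure + 130.
Solve -8*pressure + 130 = 186: pressure = (186 - 130) / -8 = -7.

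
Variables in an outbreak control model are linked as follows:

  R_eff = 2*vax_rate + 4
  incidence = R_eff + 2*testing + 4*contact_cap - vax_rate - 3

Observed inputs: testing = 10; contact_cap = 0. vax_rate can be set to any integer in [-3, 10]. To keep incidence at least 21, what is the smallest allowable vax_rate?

vax_rate = 0

Substituting into the incidence equation gives incidence = vax_rate + 21.
Require vax_rate + 21 ≥ 21, so vax_rate ≥ 0.
The smallest integer in [-3, 10] satisfying this is 0.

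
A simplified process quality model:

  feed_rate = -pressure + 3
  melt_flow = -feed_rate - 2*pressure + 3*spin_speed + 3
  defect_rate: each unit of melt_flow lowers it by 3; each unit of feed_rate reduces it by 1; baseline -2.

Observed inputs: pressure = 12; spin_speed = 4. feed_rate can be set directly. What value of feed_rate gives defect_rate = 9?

feed_rate = -8

Intervening on feed_rate fixes its value directly, overriding its dependence on pressure.
Substituting into the melt_flow equation gives melt_flow = -feed_rate - 9.
Substituting into the defect_rate equation gives defect_rate = 2*feed_rate + 25.
Solve 2*feed_rate + 25 = 9: feed_rate = (9 - 25) / 2 = -8.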